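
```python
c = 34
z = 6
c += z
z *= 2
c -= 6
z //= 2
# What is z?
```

Trace:
`c = 34` → c = 34
`z = 6` → z = 6
`c += z` → c = 40
`z *= 2` → z = 12
`c -= 6` → c = 34
`z //= 2` → z = 6
So z = 6

Answer: 6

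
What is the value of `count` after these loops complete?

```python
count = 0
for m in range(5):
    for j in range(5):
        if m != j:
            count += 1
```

5² - 5 (exclude diagonal)
`count` takes the values: 0 → 1 → 2 → 3 → 4 → 5 → 6 → 7 → 8 → 9 → 10 → 11 → 12 → 13 → 14 → 15 → 16 → 17 → 18 → 19 → 20

Answer: 20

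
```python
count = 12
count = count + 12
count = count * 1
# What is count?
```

Trace:
`count = 12` → count = 12
`count = count + 12` → count = 24
`count = count * 1` → count = 24
So count = 24

Answer: 24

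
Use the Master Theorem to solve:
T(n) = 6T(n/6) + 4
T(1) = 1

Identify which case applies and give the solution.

a=6, b=6, f(n)=4. log_6(6) = 1. Since c=0 < 1, Case 1 applies: T(n) = Θ(n^log_b(a)) = O(n).

Answer: O(n) - Case 1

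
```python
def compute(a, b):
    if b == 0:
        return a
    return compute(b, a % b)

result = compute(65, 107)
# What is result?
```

compute(65, 107) -> compute(107, 65) -> compute(65, 42) -> compute(42, 23) -> compute(23, 19) -> compute(19, 4) -> compute(4, 3) -> compute(3, 1) -> compute(1, 0) -> 1

Answer: 1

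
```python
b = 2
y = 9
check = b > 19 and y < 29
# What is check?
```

Trace:
`b = 2` → b = 2
`y = 9` → y = 9
`check = b > 19 and y < 29` → check = False
So check = False

Answer: False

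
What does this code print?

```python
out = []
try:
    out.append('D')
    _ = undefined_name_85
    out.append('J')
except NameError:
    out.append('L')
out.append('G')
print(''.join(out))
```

Execution trace: 'D' (try body) → 'L' (except NameError) → 'G' (after the try/except). Output: DLG

Answer: DLG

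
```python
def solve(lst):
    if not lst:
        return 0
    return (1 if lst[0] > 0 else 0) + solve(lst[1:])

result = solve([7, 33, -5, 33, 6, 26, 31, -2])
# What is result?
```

Count of positive elements in [7, 33, -5, 33, 6, 26, 31, -2] = 6

Answer: 6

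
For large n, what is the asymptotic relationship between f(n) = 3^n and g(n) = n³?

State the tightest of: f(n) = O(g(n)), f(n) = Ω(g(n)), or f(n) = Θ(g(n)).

3^n vs n³: f(n) = Ω(g(n)) but not O(g(n)) — 3^n grows strictly faster than n³.

Answer: f(n) = Ω(g(n)) but not O(g(n)) — 3^n grows strictly faster than n³.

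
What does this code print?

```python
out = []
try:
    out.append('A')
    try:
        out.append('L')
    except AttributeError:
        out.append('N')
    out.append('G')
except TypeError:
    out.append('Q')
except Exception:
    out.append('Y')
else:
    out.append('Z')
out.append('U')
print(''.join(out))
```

Execution trace: 'A' (try body) → 'L' (inner try body, no exception) → 'G' (try body, no exception) → 'Z' (else) → 'U' (after the try/except). Output: ALGZU

Answer: ALGZU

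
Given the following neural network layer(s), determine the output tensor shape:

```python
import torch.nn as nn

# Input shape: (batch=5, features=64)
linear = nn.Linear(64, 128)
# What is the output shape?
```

Input: (5, 64) -> Output: (5, 128)

Answer: (5, 128)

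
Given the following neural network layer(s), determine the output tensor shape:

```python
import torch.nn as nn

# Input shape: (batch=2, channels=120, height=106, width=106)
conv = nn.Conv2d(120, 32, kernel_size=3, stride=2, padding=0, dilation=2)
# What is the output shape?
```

Input: (2, 120, 106, 106) -> Output: (2, 32, 51, 51)

Answer: (2, 32, 51, 51)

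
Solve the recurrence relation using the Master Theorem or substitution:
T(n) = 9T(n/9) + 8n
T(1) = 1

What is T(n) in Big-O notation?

By Master Theorem: a=9, b=9, f(n)=8n. Since log_9(9) = 1 and f(n) = Θ(n^1), Case 2 applies. T(n) = O(n log n).

Answer: O(n log n)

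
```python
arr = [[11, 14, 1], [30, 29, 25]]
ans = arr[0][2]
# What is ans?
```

Trace:
`arr = [[11, 14, 1], [30, 29, 25]]` → arr = [[11, 14, 1], [30, 29, 25]]
`ans = arr[0][2]` → ans = 1
So ans = 1

Answer: 1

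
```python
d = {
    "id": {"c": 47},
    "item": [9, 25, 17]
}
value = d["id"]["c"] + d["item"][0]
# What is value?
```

Trace:
`d = { ...` → d = {'id': {'c': 47}, 'item': [9, 25, 17]}
`value = d["id"]["c"] + d["item"][0]` → value = 56
So value = 56

Answer: 56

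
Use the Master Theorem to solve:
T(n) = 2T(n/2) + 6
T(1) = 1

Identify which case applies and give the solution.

a=2, b=2, f(n)=6. log_2(2) = 1. Since c=0 < 1, Case 1 applies: T(n) = Θ(n^log_b(a)) = O(n).

Answer: O(n) - Case 1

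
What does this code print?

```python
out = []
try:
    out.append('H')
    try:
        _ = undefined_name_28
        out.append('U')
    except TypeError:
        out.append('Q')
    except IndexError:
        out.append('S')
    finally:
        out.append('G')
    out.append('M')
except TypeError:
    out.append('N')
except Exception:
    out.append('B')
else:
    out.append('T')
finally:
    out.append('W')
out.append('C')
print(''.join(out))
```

Execution trace: 'H' (try body) → 'G' (inner finally) → 'B' (except Exception) → 'W' (finally) → 'C' (after the try/except). Output: HGBWC

Answer: HGBWC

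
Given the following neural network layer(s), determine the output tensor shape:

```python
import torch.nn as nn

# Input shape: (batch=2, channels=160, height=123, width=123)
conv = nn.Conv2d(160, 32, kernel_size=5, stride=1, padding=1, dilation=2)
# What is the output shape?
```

Input: (2, 160, 123, 123) -> Output: (2, 32, 117, 117)

Answer: (2, 32, 117, 117)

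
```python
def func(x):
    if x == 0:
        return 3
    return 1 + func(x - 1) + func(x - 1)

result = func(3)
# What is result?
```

func(x) = 1 + 2·func(x-1), func(0)=3. Closed form: (3+1)·2^3 - 1 = 31.

Answer: 31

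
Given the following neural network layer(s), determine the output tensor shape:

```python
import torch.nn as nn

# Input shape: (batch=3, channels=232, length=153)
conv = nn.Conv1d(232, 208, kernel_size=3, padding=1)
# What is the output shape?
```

Input: (3, 232, 153) -> Output: (3, 208, 153)

Answer: (3, 208, 153)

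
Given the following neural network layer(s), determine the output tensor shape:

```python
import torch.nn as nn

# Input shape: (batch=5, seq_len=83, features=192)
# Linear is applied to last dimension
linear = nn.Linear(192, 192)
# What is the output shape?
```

Input: (5, 83, 192) -> Output: (5, 83, 192)

Answer: (5, 83, 192)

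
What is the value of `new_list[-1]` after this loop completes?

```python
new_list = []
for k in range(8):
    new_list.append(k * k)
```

Last element of squares 0 to 7
`new_list` takes the values: [] → [0] → [0, 1] → [0, 1, 4] → [0, 1, 4, 9] → [0, 1, 4, 9, 16] → [0, 1, 4, 9, 16, 25] → [0, 1, 4, 9, 16, 25, 36] → [0, 1, 4, 9, 16, 25, 36, 49]
So `new_list[-1]` = 49

Answer: 49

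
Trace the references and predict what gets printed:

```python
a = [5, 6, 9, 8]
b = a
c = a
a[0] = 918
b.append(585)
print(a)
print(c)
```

Key concept: multiple aliases.
Step by step:
`a = [5, 6, 9, 8]` → a = [5, 6, 9, 8]
`b = a` → b = [5, 6, 9, 8] (same object as a)
`c = a` → c = [5, 6, 9, 8] (same object as a, b)
`a[0] = 918` → a = [918, 6, 9, 8] (same object as b, c); b = [918, 6, 9, 8] (same object as a, c); c = [918, 6, 9, 8] (same object as a, b)
`b.append(585)` → a = [918, 6, 9, 8, 585] (same object as b, c); b = [918, 6, 9, 8, 585] (same object as a, c); c = [918, 6, 9, 8, 585] (same object as a, b)
`print(a)` → prints [918, 6, 9, 8, 585]
`print(c)` → prints [918, 6, 9, 8, 585]

Answer:
[918, 6, 9, 8, 585]
[918, 6, 9, 8, 585]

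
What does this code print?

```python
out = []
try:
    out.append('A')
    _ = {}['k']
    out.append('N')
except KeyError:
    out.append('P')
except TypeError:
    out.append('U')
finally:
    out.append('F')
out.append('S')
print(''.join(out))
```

Execution trace: 'A' (try body) → 'P' (except KeyError) → 'F' (finally) → 'S' (after the try/except). Output: APFS

Answer: APFS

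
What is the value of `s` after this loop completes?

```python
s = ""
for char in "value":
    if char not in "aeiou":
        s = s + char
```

Remove vowels from 'value'
`s` takes the values: "" → "v" → "vl"

Answer: "vl"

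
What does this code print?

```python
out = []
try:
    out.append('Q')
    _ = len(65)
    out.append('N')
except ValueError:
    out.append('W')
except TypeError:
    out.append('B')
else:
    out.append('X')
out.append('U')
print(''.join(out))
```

Execution trace: 'Q' (try body) → 'B' (except TypeError) → 'U' (after the try/except). Output: QBU

Answer: QBU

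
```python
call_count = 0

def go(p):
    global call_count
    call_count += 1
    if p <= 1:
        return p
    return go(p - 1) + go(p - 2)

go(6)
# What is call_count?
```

Calls(p) = 1 + Calls(p-1) + Calls(p-2); Calls(0)=Calls(1)=1. For p=6 this gives 25.

Answer: 25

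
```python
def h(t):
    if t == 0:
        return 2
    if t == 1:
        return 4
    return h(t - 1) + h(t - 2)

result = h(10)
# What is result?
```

Build up from base cases: h(0)=2, h(1)=4, h(2)=6, h(3)=10, h(4)=16, h(5)=26, h(6)=42, ..., h(10)=288

Answer: 288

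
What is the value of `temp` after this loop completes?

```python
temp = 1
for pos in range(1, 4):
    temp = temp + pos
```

Start at 1, add 1 through 3
`temp` takes the values: 1 → 2 → 4 → 7

Answer: 7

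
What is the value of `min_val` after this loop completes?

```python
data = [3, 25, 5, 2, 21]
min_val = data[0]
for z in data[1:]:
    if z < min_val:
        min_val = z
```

Minimum of [3, 25, 5, 2, 21]
`min_val` takes the values: 3 → 2

Answer: 2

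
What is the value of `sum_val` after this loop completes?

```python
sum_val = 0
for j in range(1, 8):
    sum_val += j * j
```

Sum of squares 1² to 7² = 140
`sum_val` takes the values: 0 → 1 → 5 → 14 → 30 → 55 → 91 → 140

Answer: 140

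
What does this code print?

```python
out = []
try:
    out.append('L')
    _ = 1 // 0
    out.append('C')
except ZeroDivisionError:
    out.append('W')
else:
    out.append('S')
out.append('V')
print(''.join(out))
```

Execution trace: 'L' (try body) → 'W' (except ZeroDivisionError) → 'V' (after the try/except). Output: LWV

Answer: LWV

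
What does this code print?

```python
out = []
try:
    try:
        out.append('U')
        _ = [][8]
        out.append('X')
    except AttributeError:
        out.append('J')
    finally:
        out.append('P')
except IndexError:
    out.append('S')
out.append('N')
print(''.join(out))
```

Execution trace: 'U' (try body) → 'P' (finally) → 'S' (outer except IndexError) → 'N' (after the try/except). Output: UPSN

Answer: UPSN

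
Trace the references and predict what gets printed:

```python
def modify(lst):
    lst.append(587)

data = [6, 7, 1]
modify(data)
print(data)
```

Key concept: function modifies passed list.
Step by step:
`data = [6, 7, 1]` → data = [6, 7, 1]
`modify(data)` → data = [6, 7, 1, 587]
`print(data)` → prints [6, 7, 1, 587]

Answer: [6, 7, 1, 587]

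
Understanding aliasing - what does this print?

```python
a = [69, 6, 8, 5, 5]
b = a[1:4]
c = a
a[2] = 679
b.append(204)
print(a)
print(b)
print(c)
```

Key concept: slice vs alias.
Step by step:
`a = [69, 6, 8, 5, 5]` → a = [69, 6, 8, 5, 5]
`b = a[1:4]` → b = [6, 8, 5]
`c = a` → c = [69, 6, 8, 5, 5] (same object as a)
`a[2] = 679` → a = [69, 6, 679, 5, 5] (same object as c); c = [69, 6, 679, 5, 5] (same object as a)
`b.append(204)` → b = [6, 8, 5, 204]
`print(a)` → prints [69, 6, 679, 5, 5]
`print(b)` → prints [6, 8, 5, 204]
`print(c)` → prints [69, 6, 679, 5, 5]

Answer:
[69, 6, 679, 5, 5]
[6, 8, 5, 204]
[69, 6, 679, 5, 5]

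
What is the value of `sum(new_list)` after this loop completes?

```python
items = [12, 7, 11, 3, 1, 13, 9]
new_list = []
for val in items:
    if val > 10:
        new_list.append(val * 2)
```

Sum of doubled values > 10
`new_list` takes the values: [] → [24] → [24, 22] → [24, 22, 26]
So `sum(new_list)` = 72

Answer: 72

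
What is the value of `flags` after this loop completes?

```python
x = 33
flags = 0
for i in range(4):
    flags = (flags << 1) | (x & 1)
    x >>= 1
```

Reverse lowest 4 bits of 33
`flags` takes the values: 0 → 1 → 2 → 4 → 8

Answer: 8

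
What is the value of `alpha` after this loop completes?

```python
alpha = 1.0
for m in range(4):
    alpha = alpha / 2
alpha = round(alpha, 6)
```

Halving LR 4 times: 1 / 2^4
`alpha` takes the values: 1.0 → 0.5 → 0.25 → 0.125 → 0.0625

Answer: 0.0625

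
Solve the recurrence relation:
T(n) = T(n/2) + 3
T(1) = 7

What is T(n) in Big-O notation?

Each step divides n by 2 and adds 3. After log_2(n) steps we reach T(1)=7. So T(n) = 3·log_2(n) + 7 = O(log n).

Answer: O(log n)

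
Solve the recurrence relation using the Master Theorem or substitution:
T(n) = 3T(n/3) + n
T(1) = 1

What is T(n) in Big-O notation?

By Master Theorem: a=3, b=3, f(n)=n. Since log_3(3) = 1 and f(n) = Θ(n^1), Case 2 applies. T(n) = O(n log n).

Answer: O(n log n)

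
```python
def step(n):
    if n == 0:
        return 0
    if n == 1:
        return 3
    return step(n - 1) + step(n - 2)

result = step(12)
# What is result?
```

Build up from base cases: step(0)=0, step(1)=3, step(2)=3, step(3)=6, step(4)=9, step(5)=15, step(6)=24, ..., step(12)=432

Answer: 432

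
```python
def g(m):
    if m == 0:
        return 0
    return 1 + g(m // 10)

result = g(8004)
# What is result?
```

Count of digits of 8004: 4

Answer: 4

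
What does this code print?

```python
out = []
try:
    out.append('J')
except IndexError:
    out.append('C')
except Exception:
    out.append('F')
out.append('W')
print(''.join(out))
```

Execution trace: 'J' (try body, no exception) → 'W' (after the try/except). Output: JW

Answer: JW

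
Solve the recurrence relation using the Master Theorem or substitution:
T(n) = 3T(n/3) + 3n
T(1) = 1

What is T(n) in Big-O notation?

By Master Theorem: a=3, b=3, f(n)=3n. Since log_3(3) = 1 and f(n) = Θ(n^1), Case 2 applies. T(n) = O(n log n).

Answer: O(n log n)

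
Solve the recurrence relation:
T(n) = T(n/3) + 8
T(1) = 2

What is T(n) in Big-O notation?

Each step divides n by 3 and adds 8. After log_3(n) steps we reach T(1)=2. So T(n) = 8·log_3(n) + 2 = O(log n).

Answer: O(log n)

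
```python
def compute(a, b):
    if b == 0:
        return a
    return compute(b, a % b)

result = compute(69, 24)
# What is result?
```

compute(69, 24) -> compute(24, 21) -> compute(21, 3) -> compute(3, 0) -> 3

Answer: 3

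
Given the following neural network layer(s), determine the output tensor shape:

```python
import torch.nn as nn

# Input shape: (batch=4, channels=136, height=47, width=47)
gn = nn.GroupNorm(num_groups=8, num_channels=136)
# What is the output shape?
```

Input: (4, 136, 47, 47) -> Output: (4, 136, 47, 47)

Answer: (4, 136, 47, 47)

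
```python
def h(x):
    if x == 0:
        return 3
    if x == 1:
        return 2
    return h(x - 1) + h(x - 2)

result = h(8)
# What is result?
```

Build up from base cases: h(0)=3, h(1)=2, h(2)=5, h(3)=7, h(4)=12, h(5)=19, h(6)=31, ..., h(8)=81

Answer: 81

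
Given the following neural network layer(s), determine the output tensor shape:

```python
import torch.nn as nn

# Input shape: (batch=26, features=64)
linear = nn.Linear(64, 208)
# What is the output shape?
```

Input: (26, 64) -> Output: (26, 208)

Answer: (26, 208)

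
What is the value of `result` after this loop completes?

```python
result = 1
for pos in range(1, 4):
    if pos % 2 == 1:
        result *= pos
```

Product of odd numbers 1 to 3
`result` takes the values: 1 → 3

Answer: 3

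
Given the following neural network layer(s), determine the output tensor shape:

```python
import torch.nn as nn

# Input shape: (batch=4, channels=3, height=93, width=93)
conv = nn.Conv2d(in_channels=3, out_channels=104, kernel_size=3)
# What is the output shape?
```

Input: (4, 3, 93, 93) -> Output: (4, 104, 91, 91)

Answer: (4, 104, 91, 91)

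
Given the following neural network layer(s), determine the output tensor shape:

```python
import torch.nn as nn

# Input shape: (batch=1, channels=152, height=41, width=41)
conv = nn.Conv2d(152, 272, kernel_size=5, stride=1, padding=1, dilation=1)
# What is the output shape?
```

Input: (1, 152, 41, 41) -> Output: (1, 272, 39, 39)

Answer: (1, 272, 39, 39)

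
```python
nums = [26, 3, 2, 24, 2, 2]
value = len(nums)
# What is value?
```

Trace:
`nums = [26, 3, 2, 24, 2, 2]` → nums = [26, 3, 2, 24, 2, 2]
`value = len(nums)` → value = 6
So value = 6

Answer: 6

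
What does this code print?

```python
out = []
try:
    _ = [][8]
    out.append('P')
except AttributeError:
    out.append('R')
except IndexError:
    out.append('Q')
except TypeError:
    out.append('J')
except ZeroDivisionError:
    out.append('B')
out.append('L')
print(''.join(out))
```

Execution trace: 'Q' (except IndexError) → 'L' (after the try/except). Output: QL

Answer: QL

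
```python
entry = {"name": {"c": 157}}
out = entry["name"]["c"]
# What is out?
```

Trace:
`entry = {"name": {"c": 157}}` → entry = {'name': {'c': 157}}
`out = entry["name"]["c"]` → out = 157
So out = 157

Answer: 157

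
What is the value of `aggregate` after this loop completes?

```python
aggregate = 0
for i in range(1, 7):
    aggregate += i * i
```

Sum of squares 1² to 6² = 91
`aggregate` takes the values: 0 → 1 → 5 → 14 → 30 → 55 → 91

Answer: 91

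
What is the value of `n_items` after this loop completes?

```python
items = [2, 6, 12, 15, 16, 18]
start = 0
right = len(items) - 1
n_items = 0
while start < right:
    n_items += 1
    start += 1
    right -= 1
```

Iterations until pointers meet (list length 6)
`n_items` takes the values: 0 → 1 → 2 → 3

Answer: 3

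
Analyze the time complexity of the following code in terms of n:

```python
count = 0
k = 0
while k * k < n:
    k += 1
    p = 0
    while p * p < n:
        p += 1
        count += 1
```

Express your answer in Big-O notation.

Each loop level contributes: √n × √n. Multiplying the contributions gives O(n).

Answer: O(n)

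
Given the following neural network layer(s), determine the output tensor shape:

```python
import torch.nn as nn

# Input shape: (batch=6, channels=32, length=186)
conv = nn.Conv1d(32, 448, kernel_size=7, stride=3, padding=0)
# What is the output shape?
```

Input: (6, 32, 186) -> Output: (6, 448, 60)

Answer: (6, 448, 60)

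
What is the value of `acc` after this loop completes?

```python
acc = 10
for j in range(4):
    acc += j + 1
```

Start at 10, add 1 to 4 = 20
`acc` takes the values: 10 → 11 → 13 → 16 → 20

Answer: 20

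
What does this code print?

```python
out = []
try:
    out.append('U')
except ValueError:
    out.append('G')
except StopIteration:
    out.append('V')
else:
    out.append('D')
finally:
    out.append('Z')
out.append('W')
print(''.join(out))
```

Execution trace: 'U' (try body, no exception) → 'D' (else) → 'Z' (finally) → 'W' (after the try/except). Output: UDZW

Answer: UDZW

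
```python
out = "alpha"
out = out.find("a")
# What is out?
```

Trace:
`out = "alpha"` → out = 'alpha'
`out = out.find("a")` → out = 0
So out = 0

Answer: 0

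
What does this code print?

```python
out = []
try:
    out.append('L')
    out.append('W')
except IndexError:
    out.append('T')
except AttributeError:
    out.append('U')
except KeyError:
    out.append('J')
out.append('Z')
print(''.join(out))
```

Execution trace: 'L' (try body) → 'W' (try body, no exception) → 'Z' (after the try/except). Output: LWZ

Answer: LWZ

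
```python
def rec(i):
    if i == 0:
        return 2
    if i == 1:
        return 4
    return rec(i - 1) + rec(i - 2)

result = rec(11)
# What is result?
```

Build up from base cases: rec(0)=2, rec(1)=4, rec(2)=6, rec(3)=10, rec(4)=16, rec(5)=26, rec(6)=42, ..., rec(11)=466

Answer: 466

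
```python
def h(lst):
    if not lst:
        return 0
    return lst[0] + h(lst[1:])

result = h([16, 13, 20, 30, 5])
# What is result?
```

16 + 13 + 20 + 30 + 5 + 0 = 84

Answer: 84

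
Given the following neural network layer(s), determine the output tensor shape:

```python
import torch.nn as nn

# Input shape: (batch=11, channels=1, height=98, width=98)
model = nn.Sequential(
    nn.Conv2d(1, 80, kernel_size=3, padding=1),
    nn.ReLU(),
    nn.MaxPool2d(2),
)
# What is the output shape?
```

Input: (11, 1, 98, 98) -> after Conv2d: (11, 80, 98, 98) -> after ReLU: (11, 80, 98, 98) -> Output: (11, 80, 49, 49)

Answer: (11, 80, 49, 49)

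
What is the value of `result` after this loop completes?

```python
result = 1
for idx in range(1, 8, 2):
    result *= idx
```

Product of 1, 3, 5, ... up to 7
`result` takes the values: 1 → 3 → 15 → 105

Answer: 105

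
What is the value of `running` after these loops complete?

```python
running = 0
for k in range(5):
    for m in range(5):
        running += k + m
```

Sum of all k+m for k,m in 5x5
`running` takes the values: 0 → 1 → 3 → 6 → 10 → 11 → 13 → 16 → 20 → 25 → 27 → 30 → 34 → 39 → 45 → 48 → 52 → 57 → 63 → 70 → 74 → 79 → 85 → 92 → 100

Answer: 100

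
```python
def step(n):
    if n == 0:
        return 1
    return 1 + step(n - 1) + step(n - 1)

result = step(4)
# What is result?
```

step(n) = 1 + 2·step(n-1), step(0)=1. Closed form: (1+1)·2^4 - 1 = 31.

Answer: 31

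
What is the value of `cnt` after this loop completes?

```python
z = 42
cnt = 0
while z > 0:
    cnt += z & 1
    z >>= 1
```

Count set bits in 42 (binary: 0b101010)
`cnt` takes the values: 0 → 1 → 2 → 3

Answer: 3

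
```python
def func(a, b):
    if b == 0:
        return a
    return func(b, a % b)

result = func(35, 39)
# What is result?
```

func(35, 39) -> func(39, 35) -> func(35, 4) -> func(4, 3) -> func(3, 1) -> func(1, 0) -> 1

Answer: 1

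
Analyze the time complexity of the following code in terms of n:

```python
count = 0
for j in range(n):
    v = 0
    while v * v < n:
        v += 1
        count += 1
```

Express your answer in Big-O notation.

Each loop level contributes: n × √n. Multiplying the contributions gives O(n√n).

Answer: O(n√n)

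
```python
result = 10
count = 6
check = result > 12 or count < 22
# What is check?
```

Trace:
`result = 10` → result = 10
`count = 6` → count = 6
`check = result > 12 or count < 22` → check = True
So check = True

Answer: True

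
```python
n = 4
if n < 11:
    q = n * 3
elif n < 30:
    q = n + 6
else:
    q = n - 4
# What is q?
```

Trace:
`n = 4` → n = 4
`if n < 11: ...` → n < 11 is True → q = 12
So q = 12

Answer: 12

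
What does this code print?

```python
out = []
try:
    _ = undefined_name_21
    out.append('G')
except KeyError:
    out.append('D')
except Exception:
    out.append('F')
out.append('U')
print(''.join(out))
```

Execution trace: 'F' (except Exception) → 'U' (after the try/except). Output: FU

Answer: FU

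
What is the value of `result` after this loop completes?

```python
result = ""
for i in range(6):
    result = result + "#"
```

Repeat '#' 6 times
`result` takes the values: "" → "#" → "##" → "###" → "####" → "#####" → "######"

Answer: "######"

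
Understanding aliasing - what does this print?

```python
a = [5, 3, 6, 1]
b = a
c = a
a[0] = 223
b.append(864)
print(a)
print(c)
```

Key concept: multiple aliases.
Step by step:
`a = [5, 3, 6, 1]` → a = [5, 3, 6, 1]
`b = a` → b = [5, 3, 6, 1] (same object as a)
`c = a` → c = [5, 3, 6, 1] (same object as a, b)
`a[0] = 223` → a = [223, 3, 6, 1] (same object as b, c); b = [223, 3, 6, 1] (same object as a, c); c = [223, 3, 6, 1] (same object as a, b)
`b.append(864)` → a = [223, 3, 6, 1, 864] (same object as b, c); b = [223, 3, 6, 1, 864] (same object as a, c); c = [223, 3, 6, 1, 864] (same object as a, b)
`print(a)` → prints [223, 3, 6, 1, 864]
`print(c)` → prints [223, 3, 6, 1, 864]

Answer:
[223, 3, 6, 1, 864]
[223, 3, 6, 1, 864]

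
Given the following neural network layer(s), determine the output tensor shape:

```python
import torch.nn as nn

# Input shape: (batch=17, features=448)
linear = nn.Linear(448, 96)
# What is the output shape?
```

Input: (17, 448) -> Output: (17, 96)

Answer: (17, 96)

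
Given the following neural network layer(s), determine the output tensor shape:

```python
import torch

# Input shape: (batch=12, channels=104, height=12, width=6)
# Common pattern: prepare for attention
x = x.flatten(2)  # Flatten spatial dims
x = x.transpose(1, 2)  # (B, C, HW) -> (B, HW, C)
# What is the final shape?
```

Input: (12, 104, 12, 6) -> after flatten(2): (12, 104, 72) -> Output: (12, 72, 104)

Answer: (12, 72, 104)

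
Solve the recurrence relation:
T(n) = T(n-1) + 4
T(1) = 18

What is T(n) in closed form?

Unrolling: T(n) = T(1) + 4·(n-1) = 18 + 4(n-1) = 4n + 14.

Answer: T(n) = 4n + 14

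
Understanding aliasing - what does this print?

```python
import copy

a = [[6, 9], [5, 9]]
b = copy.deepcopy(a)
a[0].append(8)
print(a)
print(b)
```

Key concept: deep copy is fully independent.
Step by step:
`a = [[6, 9], [5, 9]]` → a = [[6, 9], [5, 9]]
`b = copy.deepcopy(a)` → b = [[6, 9], [5, 9]]
`a[0].append(8)` → a = [[6, 9, 8], [5, 9]]
`print(a)` → prints [[6, 9, 8], [5, 9]]
`print(b)` → prints [[6, 9], [5, 9]]

Answer:
[[6, 9, 8], [5, 9]]
[[6, 9], [5, 9]]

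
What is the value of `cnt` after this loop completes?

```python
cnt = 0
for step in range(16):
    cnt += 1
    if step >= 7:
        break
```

Loop breaks when step reaches 7, cnt is 8
`cnt` takes the values: 0 → 1 → 2 → 3 → 4 → 5 → 6 → 7 → 8

Answer: 8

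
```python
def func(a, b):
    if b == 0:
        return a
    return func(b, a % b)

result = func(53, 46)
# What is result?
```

func(53, 46) -> func(46, 7) -> func(7, 4) -> func(4, 3) -> func(3, 1) -> func(1, 0) -> 1

Answer: 1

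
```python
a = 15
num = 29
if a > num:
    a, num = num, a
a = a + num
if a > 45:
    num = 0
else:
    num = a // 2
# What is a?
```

Trace:
`a = 15` → a = 15
`num = 29` → num = 29
`if a > num: ...` → a > num is False → no variable changes
`a = a + num` → a = 44
`if a > 45: ...` → a > 45 is False, take else branch → num = 22
So a = 44

Answer: 44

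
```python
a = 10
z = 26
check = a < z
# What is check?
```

Trace:
`a = 10` → a = 10
`z = 26` → z = 26
`check = a < z` → check = True
So check = True

Answer: True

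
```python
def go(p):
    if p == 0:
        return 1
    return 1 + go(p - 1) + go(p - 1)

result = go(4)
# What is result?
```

go(p) = 1 + 2·go(p-1), go(0)=1. Closed form: (1+1)·2^4 - 1 = 31.

Answer: 31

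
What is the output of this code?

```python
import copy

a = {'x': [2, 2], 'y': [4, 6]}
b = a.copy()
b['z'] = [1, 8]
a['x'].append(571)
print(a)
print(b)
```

Key concept: shallow copy of dict with mutable values.
Step by step:
`a = {'x': [2, 2], 'y': [4, 6]}` → a = {'x': [2, 2], 'y': [4, 6]}
`b = a.copy()` → b = {'x': [2, 2], 'y': [4, 6]}
`b['z'] = [1, 8]` → b = {'x': [2, 2], 'y': [4, 6], 'z': [1, 8]}
`a['x'].append(571)` → a = {'x': [2, 2, 571], 'y': [4, 6]}; b = {'x': [2, 2, 571], 'y': [4, 6], 'z': [1, 8]}
`print(a)` → prints {'x': [2, 2, 571], 'y': [4, 6]}
`print(b)` → prints {'x': [2, 2, 571], 'y': [4, 6], 'z': [1, 8]}

Answer:
{'x': [2, 2, 571], 'y': [4, 6]}
{'x': [2, 2, 571], 'y': [4, 6], 'z': [1, 8]}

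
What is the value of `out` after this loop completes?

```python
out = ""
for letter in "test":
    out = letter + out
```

Reverse 'test'
`out` takes the values: "" → "t" → "et" → "set" → "tset"

Answer: "tset"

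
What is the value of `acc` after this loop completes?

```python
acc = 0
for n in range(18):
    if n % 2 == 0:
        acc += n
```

Sum of even numbers 0 to 17
`acc` takes the values: 0 → 2 → 6 → 12 → 20 → 30 → 42 → 56 → 72

Answer: 72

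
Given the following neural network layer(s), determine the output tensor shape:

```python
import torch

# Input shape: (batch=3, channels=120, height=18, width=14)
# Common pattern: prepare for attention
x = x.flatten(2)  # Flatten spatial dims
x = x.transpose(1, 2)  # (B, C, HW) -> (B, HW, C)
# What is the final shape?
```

Input: (3, 120, 18, 14) -> after flatten(2): (3, 120, 252) -> Output: (3, 252, 120)

Answer: (3, 252, 120)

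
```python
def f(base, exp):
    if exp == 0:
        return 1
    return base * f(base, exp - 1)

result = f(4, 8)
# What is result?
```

f(4, 8) = 4 * 4 * 4 * 4 * 4 * 4 * 4 * 4 = 65536

Answer: 65536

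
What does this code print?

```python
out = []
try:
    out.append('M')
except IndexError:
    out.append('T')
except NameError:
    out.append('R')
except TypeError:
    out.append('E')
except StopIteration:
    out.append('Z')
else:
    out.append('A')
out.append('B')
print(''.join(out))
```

Execution trace: 'M' (try body, no exception) → 'A' (else) → 'B' (after the try/except). Output: MAB

Answer: MAB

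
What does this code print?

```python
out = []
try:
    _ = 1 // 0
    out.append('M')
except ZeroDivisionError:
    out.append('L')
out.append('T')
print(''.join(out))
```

Execution trace: 'L' (except ZeroDivisionError) → 'T' (after the try/except). Output: LT

Answer: LT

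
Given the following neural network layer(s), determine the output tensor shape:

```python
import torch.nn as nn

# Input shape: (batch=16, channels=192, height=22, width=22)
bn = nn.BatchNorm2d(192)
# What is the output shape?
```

Input: (16, 192, 22, 22) -> Output: (16, 192, 22, 22)

Answer: (16, 192, 22, 22)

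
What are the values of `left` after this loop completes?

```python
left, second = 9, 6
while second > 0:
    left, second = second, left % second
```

GCD of 9 and 6
`left` takes the values: 9 → 6 → 3

Answer: 3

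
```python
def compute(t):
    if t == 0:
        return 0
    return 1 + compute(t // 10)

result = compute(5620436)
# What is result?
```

Count of digits of 5620436: 7

Answer: 7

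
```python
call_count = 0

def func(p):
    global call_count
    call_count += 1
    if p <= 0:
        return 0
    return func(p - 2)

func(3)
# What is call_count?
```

Linear recursion stepping by 2: 3 calls from p=3 down to ≤0.

Answer: 3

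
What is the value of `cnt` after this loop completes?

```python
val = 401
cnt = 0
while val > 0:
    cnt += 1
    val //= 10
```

Count digits by repeated division by 10
`cnt` takes the values: 0 → 1 → 2 → 3

Answer: 3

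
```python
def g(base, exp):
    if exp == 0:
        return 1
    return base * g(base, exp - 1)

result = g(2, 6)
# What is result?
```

g(2, 6) = 2 * 2 * 2 * 2 * 2 * 2 = 64

Answer: 64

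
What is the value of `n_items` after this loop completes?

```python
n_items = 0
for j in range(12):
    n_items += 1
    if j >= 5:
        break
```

Loop breaks when j reaches 5, n_items is 6
`n_items` takes the values: 0 → 1 → 2 → 3 → 4 → 5 → 6

Answer: 6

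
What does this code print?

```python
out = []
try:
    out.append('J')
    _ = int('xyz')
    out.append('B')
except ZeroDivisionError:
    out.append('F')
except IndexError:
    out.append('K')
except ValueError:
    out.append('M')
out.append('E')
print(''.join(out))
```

Execution trace: 'J' (try body) → 'M' (except ValueError) → 'E' (after the try/except). Output: JME

Answer: JME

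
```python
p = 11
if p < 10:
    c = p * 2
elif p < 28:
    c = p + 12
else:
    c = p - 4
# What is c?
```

Trace:
`p = 11` → p = 11
`if p < 10: ...` → p < 10 is False, p < 28 is True → c = 23
So c = 23

Answer: 23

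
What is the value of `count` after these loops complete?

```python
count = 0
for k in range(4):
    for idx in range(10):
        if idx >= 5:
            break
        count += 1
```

Inner breaks at 5, outer runs 4 times
`count` takes the values: 0 → 1 → 2 → 3 → 4 → 5 → 6 → 7 → 8 → 9 → 10 → 11 → 12 → 13 → 14 → 15 → 16 → 17 → 18 → 19 → 20

Answer: 20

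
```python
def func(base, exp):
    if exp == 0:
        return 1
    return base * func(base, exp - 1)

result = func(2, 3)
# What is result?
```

func(2, 3) = 2 * 2 * 2 = 8

Answer: 8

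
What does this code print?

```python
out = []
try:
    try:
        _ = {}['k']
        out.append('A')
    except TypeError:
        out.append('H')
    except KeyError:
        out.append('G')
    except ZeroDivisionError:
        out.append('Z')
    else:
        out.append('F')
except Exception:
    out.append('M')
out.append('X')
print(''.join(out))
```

Execution trace: 'G' (inner except KeyError) → 'X' (after the try/except). Output: GX

Answer: GX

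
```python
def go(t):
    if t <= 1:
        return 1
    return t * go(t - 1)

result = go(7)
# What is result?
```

go(7) = 7 * 6 * 5 * 4 * 3 * 2 * 1 = 5040

Answer: 5040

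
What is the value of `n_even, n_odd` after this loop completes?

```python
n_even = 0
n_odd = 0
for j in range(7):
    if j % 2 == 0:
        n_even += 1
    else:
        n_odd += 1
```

Count evens and odds in range(7)
`n_even, n_odd` takes the values: (0, 0) → (1, 0) → (1, 1) → (2, 1) → (2, 2) → (3, 2) → (3, 3) → (4, 3)

Answer: 4, 3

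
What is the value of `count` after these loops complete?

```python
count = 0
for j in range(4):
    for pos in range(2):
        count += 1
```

4 * 2 = 8
`count` takes the values: 0 → 1 → 2 → 3 → 4 → 5 → 6 → 7 → 8

Answer: 8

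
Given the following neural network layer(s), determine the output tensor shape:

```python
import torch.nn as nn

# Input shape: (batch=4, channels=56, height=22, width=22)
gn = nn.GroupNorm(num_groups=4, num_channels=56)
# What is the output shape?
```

Input: (4, 56, 22, 22) -> Output: (4, 56, 22, 22)

Answer: (4, 56, 22, 22)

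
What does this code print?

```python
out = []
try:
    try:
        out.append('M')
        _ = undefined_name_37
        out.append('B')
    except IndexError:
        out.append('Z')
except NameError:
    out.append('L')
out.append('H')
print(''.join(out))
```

Execution trace: 'M' (try body) → 'L' (outer except NameError) → 'H' (after the try/except). Output: MLH

Answer: MLH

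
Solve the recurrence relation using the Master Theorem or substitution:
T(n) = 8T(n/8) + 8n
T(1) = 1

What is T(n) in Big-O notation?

By Master Theorem: a=8, b=8, f(n)=8n. Since log_8(8) = 1 and f(n) = Θ(n^1), Case 2 applies. T(n) = O(n log n).

Answer: O(n log n)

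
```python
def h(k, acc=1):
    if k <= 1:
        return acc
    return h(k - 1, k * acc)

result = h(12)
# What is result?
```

Accumulator trace (n, acc): (12, 1) -> (11, 12) -> (10, 132) -> (9, 1320) -> (8, 11880) -> (7, 95040) -> (6, 665280) -> (5, 3991680) -> (4, 19958400) -> (3, 79833600) -> (2, 239500800) -> (1, 479001600) -> return 479001600

Answer: 479001600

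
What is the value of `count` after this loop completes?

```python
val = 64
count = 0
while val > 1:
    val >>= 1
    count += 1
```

Count right shifts until 1
`count` takes the values: 0 → 1 → 2 → 3 → 4 → 5 → 6

Answer: 6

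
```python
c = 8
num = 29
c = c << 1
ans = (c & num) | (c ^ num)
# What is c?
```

Trace:
`c = 8` → c = 8
`num = 29` → num = 29
`c = c << 1` → c = 16
`ans = (c & num) | (c ^ num)` → ans = 29
So c = 16

Answer: 16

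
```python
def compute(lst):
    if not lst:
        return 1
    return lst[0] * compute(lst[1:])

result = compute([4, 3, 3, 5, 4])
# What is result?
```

Product over [4, 3, 3, 5, 4] = 4 * 3 * 3 * 5 * 4 = 720

Answer: 720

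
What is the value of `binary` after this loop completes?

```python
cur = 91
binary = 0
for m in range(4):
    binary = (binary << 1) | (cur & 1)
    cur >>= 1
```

Reverse lowest 4 bits of 91
`binary` takes the values: 0 → 1 → 3 → 6 → 13

Answer: 13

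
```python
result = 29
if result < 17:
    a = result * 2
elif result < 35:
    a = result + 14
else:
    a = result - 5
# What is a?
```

Trace:
`result = 29` → result = 29
`if result < 17: ...` → result < 17 is False, result < 35 is True → a = 43
So a = 43

Answer: 43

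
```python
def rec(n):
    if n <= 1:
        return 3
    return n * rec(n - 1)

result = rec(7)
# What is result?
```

rec(7) = 7 * 6 * 5 * 4 * 3 * 2 * 3 = 15120

Answer: 15120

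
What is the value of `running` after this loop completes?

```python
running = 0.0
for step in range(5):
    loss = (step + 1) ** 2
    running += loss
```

Sum of squared losses 1² + 2² + ... + 5²
`running` takes the values: 0.0 → 1.0 → 5.0 → 14.0 → 30.0 → 55.0

Answer: 55.0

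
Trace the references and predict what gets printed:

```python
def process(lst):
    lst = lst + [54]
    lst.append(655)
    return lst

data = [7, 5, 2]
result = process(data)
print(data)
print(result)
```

Key concept: rebinding parameter vs mutation.
Step by step:
`data = [7, 5, 2]` → data = [7, 5, 2]
`result = process(data)` → result = [7, 5, 2, 54, 655]
`print(data)` → prints [7, 5, 2]
`print(result)` → prints [7, 5, 2, 54, 655]

Answer:
[7, 5, 2]
[7, 5, 2, 54, 655]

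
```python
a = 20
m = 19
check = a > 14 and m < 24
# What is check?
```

Trace:
`a = 20` → a = 20
`m = 19` → m = 19
`check = a > 14 and m < 24` → check = True
So check = True

Answer: True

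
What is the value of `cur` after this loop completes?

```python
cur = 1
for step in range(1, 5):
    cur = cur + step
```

Start at 1, add 1 through 4
`cur` takes the values: 1 → 2 → 4 → 7 → 11

Answer: 11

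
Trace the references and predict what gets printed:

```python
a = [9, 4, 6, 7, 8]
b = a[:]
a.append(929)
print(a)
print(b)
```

Key concept: slice [:] creates copy.
Step by step:
`a = [9, 4, 6, 7, 8]` → a = [9, 4, 6, 7, 8]
`b = a[:]` → b = [9, 4, 6, 7, 8]
`a.append(929)` → a = [9, 4, 6, 7, 8, 929]
`print(a)` → prints [9, 4, 6, 7, 8, 929]
`print(b)` → prints [9, 4, 6, 7, 8]

Answer:
[9, 4, 6, 7, 8, 929]
[9, 4, 6, 7, 8]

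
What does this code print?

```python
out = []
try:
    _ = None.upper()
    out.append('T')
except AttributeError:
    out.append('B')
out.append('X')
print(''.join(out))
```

Execution trace: 'B' (except AttributeError) → 'X' (after the try/except). Output: BX

Answer: BX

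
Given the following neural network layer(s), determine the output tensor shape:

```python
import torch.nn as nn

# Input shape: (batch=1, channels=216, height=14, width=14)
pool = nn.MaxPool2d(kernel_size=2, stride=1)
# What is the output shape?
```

Input: (1, 216, 14, 14) -> Output: (1, 216, 13, 13)

Answer: (1, 216, 13, 13)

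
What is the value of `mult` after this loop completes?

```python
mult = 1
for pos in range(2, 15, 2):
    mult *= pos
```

Product of even numbers 2 to 14
`mult` takes the values: 1 → 2 → 8 → 48 → 384 → 3840 → 46080 → 645120

Answer: 645120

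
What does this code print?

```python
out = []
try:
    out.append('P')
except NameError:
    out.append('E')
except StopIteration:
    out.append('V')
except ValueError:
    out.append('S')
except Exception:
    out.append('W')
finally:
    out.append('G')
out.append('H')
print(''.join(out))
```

Execution trace: 'P' (try body, no exception) → 'G' (finally) → 'H' (after the try/except). Output: PGH

Answer: PGH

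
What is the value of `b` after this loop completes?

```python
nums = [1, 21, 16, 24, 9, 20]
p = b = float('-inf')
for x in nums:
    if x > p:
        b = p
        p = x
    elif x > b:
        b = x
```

Second largest (with repeats) in [1, 21, 16, 24, 9, 20]
`b` takes the values: -inf → 1 → 16 → 21

Answer: 21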